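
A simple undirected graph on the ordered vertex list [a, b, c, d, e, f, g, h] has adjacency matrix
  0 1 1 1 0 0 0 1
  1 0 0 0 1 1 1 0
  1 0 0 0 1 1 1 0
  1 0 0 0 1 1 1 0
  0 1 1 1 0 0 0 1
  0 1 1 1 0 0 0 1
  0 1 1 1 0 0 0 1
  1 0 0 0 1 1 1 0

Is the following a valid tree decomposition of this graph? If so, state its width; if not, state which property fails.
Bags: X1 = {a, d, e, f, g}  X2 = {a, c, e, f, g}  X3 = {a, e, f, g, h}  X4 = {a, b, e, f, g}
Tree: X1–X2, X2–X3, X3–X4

Every vertex of G appears in some bag (union = {a, b, c, d, e, f, g, h}); every edge is covered by a bag; and for each vertex v the set of bags containing v is connected in the bag tree. The decomposition is therefore valid. The largest bag has 5 vertices, so the width is 4.

Yes; width 4.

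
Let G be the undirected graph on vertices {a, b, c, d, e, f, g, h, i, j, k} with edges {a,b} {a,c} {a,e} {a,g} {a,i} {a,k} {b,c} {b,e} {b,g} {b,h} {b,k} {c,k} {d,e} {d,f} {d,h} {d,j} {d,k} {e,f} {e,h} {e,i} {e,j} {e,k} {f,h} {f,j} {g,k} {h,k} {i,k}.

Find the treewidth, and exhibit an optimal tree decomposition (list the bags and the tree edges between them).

Each bag holds 4 vertices, so the decomposition has width 3, which upper-bounds the treewidth. Conversely, {d, e, f, j} is a clique of size 4, and the vertices of any clique must share a bag in every tree decomposition; so some bag has ≥ 4 vertices and tw(G) ≥ 3. Therefore the treewidth is 3.

Treewidth 3.
One optimal decomposition is:
Bags: B1 = {a, b, e, k}  B2 = {b, e, h, k}  B3 = {d, e, h, k}  B4 = {d, e, f, h}  B5 = {a, e, i, k}  B6 = {d, e, f, j}  B7 = {a, b, g, k}  B8 = {a, b, c, k}
Tree: B1–B2, B2–B3, B3–B4, B1–B5, B4–B6, B1–B7, B1–B8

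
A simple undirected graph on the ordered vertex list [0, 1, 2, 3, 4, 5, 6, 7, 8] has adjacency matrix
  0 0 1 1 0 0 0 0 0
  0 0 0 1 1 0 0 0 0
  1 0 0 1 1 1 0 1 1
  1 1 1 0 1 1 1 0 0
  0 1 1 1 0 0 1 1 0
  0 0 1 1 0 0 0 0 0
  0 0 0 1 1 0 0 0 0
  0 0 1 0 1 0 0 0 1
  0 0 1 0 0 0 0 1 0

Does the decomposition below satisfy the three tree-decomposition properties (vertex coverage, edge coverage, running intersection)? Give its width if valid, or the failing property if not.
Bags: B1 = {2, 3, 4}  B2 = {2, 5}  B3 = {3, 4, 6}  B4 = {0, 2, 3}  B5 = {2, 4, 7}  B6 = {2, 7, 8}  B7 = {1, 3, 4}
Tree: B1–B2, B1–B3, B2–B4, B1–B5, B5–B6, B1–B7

A tree decomposition must satisfy three properties: every vertex lies in some bag; for every edge, both endpoints lie together in some bag; and for every vertex, the bags containing it form a connected subtree. Here edge (3,5) lies in no bag, so the decomposition is invalid.

No — edge (3,5) lies in no bag.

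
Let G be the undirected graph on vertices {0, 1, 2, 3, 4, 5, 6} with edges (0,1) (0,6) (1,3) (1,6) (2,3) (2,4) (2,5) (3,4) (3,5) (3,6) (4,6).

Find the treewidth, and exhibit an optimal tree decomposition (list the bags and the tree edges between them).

Treewidth 2.
One optimal decomposition is:
Bags: B1 = {2, 3, 4}  B2 = {3, 4, 6}  B3 = {1, 3, 6}  B4 = {0, 1, 6}  B5 = {2, 3, 5}
Tree: B1–B2, B2–B3, B3–B4, B1–B5

Each bag holds 3 vertices, so the decomposition has width 2, which upper-bounds the treewidth. Conversely, {0, 1, 6} is a clique of size 3, and the vertices of any clique must share a bag in every tree decomposition; so some bag has ≥ 3 vertices and tw(G) ≥ 2. Therefore the treewidth is 2.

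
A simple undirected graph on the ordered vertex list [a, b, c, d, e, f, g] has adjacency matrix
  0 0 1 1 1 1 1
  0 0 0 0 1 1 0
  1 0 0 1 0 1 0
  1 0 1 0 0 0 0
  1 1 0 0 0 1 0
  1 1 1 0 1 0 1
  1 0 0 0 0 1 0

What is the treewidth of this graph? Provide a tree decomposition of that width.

The largest bag has 3 vertices, giving width 2; this decomposition certifies tw(G) ≤ 2. For the lower bound, the 3 vertices {a, c, d} are pairwise adjacent, and any tree decomposition puts a clique entirely inside one bag — forcing width ≥ 2. The upper and lower bounds meet at 2, so that is the treewidth.

Treewidth 2.
One such decomposition:
Bags: B1 = {a, c, f}  B2 = {a, e, f}  B3 = {a, f, g}  B4 = {b, e, f}  B5 = {a, c, d}
Tree: B1–B2, B2–B3, B2–B4, B1–B5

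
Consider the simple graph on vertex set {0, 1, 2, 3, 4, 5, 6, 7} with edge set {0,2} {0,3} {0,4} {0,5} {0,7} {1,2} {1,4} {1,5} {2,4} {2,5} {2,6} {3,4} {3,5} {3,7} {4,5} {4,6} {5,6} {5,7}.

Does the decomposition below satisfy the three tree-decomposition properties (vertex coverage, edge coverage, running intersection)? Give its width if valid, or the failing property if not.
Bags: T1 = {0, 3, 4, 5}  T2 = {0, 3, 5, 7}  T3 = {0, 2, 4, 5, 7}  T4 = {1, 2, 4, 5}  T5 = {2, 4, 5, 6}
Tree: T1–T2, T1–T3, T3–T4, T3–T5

A tree decomposition must satisfy three properties: every vertex lies in some bag; for every edge, both endpoints lie together in some bag; and for every vertex, the bags containing it form a connected subtree. Here bags containing vertex 7 are not connected in the tree, so the decomposition is invalid.

No — bags containing vertex 7 are not connected in the tree.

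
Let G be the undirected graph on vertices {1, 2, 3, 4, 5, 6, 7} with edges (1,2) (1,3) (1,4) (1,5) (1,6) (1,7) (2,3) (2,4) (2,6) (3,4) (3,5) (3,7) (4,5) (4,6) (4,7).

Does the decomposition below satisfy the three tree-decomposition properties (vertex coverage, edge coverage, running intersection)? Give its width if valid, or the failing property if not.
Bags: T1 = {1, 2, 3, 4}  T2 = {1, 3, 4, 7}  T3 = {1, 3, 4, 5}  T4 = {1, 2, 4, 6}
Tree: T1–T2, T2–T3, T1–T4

Yes; width 3.

Checking the three conditions: (i) the bags cover all of {1, 2, 3, 4, 5, 6, 7}; (ii) for each edge, some bag contains both endpoints; (iii) the bags containing any fixed vertex form a subtree. All hold, so the decomposition is valid with width 4 − 1 = 3.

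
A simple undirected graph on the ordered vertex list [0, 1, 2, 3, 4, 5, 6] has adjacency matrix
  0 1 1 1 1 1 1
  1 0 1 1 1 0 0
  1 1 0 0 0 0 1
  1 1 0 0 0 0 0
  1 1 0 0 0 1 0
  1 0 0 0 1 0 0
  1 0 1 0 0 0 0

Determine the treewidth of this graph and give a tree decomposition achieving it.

Each bag holds 3 vertices, so the decomposition has width 2, which upper-bounds the treewidth. For the lower bound, the 3 vertices {0, 1, 2} are pairwise adjacent, and any tree decomposition puts a clique entirely inside one bag — forcing width ≥ 2. Hence tw(G) = 2 exactly.

Treewidth 2.
One optimal decomposition is:
Bags: B1 = {0, 1, 2}  B2 = {0, 1, 3}  B3 = {0, 2, 6}  B4 = {0, 1, 4}  B5 = {0, 4, 5}
Tree: B1–B2, B1–B3, B1–B4, B4–B5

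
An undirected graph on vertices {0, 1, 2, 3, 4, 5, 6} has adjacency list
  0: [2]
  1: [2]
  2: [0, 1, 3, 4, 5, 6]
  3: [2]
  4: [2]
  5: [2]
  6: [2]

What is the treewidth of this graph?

1

A width-1 tree decomposition is:
Bags: B1 = {2, 5}  B2 = {2, 4}  B3 = {2, 3}  B4 = {0, 2}  B5 = {1, 2}  B6 = {2, 6}
Tree: B1–B2, B2–B3, B3–B4, B4–B5, B1–B6
Each bag holds 2 vertices, so the decomposition has width 1, which upper-bounds the treewidth. Any graph with an edge has treewidth ≥ 1, and G has the edge 5–2. Therefore the treewidth is 1.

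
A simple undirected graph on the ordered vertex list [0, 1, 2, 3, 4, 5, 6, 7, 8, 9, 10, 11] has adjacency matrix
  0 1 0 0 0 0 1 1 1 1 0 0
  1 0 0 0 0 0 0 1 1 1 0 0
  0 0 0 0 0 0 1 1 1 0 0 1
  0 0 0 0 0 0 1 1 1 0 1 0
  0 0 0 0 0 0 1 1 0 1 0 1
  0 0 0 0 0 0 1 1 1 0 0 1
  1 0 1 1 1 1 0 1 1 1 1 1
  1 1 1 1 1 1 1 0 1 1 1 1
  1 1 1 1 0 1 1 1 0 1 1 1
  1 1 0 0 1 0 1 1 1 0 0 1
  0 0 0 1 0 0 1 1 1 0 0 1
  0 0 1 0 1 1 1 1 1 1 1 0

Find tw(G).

4

A width-4 tree decomposition is:
Bags: B1 = {6, 7, 8, 9, 11}  B2 = {6, 7, 8, 10, 11}  B3 = {4, 6, 7, 9, 11}  B4 = {0, 6, 7, 8, 9}  B5 = {0, 1, 7, 8, 9}  B6 = {3, 6, 7, 8, 10}  B7 = {2, 6, 7, 8, 11}  B8 = {5, 6, 7, 8, 11}
Tree: B1–B2, B1–B3, B1–B4, B4–B5, B2–B6, B2–B7, B2–B8
Every bag has size at most 5, so the width is 5 − 1 = 4 and tw(G) ≤ 4. On the other hand G contains the 5-clique {0, 1, 7, 8, 9}. A clique must lie in a single bag of any decomposition, so no decomposition can have width below 4. Therefore the treewidth is 4.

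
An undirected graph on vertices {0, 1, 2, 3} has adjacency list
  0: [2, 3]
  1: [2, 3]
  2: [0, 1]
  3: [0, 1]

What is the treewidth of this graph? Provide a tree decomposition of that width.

Each bag holds 3 vertices, so the decomposition has width 2, which upper-bounds the treewidth. The edges 2–1–3–0–2 form a cycle, so G is not a tree and its treewidth is at least 2. The upper and lower bounds meet at 2, so that is the treewidth.

Treewidth 2.
Bags: B1 = {1, 2, 3}  B2 = {0, 2, 3}
Tree: B1–B2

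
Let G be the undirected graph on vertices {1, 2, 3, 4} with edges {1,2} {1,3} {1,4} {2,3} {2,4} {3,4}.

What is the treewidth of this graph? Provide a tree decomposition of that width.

Treewidth 3.
One optimal decomposition is:
Bags: B1 = {1, 2, 3, 4}
Tree: (single bag)

A single bag containing all 4 vertices is trivially a valid decomposition of width 3. For the lower bound, the 4 vertices {1, 2, 3, 4} are pairwise adjacent, and any tree decomposition puts a clique entirely inside one bag — forcing width ≥ 3. Combining the bounds, tw(G) = 3.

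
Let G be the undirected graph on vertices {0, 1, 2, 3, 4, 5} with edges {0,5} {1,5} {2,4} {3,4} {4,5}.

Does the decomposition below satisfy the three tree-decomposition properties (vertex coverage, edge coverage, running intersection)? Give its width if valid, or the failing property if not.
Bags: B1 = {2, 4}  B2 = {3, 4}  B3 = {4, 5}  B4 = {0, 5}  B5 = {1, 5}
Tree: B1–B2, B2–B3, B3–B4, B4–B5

Yes; width 1.

Vertex coverage: the bags together contain {0, 1, 2, 3, 4, 5}, the full vertex set. Edge coverage: each edge of G has both endpoints in at least one bag. Running intersection: for every vertex, the bags containing it form a connected subtree. All three properties hold, so this is a valid tree decomposition of width max|bag| − 1 = 1, and hence tw(G) ≤ 1.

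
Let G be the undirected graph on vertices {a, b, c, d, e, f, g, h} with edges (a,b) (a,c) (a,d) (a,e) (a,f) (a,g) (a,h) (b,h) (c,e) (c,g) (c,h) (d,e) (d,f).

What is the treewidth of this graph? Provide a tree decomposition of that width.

Treewidth 2.
One optimal decomposition is:
Bags: B1 = {a, c, h}  B2 = {a, c, e}  B3 = {a, d, e}  B4 = {a, d, f}  B5 = {a, b, h}  B6 = {a, c, g}
Tree: B1–B2, B2–B3, B3–B4, B1–B5, B1–B6

Each bag holds 3 vertices, so the decomposition has width 2, which upper-bounds the treewidth. For the lower bound, the 3 vertices {a, d, e} are pairwise adjacent, and any tree decomposition puts a clique entirely inside one bag — forcing width ≥ 2. Combining the bounds, tw(G) = 2.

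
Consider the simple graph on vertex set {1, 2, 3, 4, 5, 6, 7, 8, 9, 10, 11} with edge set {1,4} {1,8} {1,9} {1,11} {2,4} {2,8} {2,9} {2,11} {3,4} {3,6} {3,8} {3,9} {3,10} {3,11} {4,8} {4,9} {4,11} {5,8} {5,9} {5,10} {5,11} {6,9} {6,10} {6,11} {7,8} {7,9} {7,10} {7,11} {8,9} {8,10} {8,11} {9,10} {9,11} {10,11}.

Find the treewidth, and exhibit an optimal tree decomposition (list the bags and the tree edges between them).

Treewidth 4.
One such decomposition:
Bags: B1 = {7, 8, 9, 10, 11}  B2 = {3, 8, 9, 10, 11}  B3 = {5, 8, 9, 10, 11}  B4 = {3, 4, 8, 9, 11}  B5 = {3, 6, 9, 10, 11}  B6 = {1, 4, 8, 9, 11}  B7 = {2, 4, 8, 9, 11}
Tree: B1–B2, B2–B3, B2–B4, B2–B5, B4–B6, B6–B7

Every bag has size at most 5, so the width is 5 − 1 = 4 and tw(G) ≤ 4. For the lower bound, the 5 vertices {3, 8, 9, 10, 11} are pairwise adjacent, and any tree decomposition puts a clique entirely inside one bag — forcing width ≥ 4. Combining the bounds, tw(G) = 4.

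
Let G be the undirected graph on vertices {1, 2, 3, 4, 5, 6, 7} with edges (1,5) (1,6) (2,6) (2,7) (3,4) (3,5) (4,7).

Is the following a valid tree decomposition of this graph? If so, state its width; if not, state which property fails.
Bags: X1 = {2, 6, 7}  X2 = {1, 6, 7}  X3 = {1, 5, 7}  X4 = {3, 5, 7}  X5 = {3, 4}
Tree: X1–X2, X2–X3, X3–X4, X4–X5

No — edge (7,4) lies in no bag.

A tree decomposition must satisfy three properties: every vertex lies in some bag; for every edge, both endpoints lie together in some bag; and for every vertex, the bags containing it form a connected subtree. Here edge (7,4) lies in no bag, so the decomposition is invalid.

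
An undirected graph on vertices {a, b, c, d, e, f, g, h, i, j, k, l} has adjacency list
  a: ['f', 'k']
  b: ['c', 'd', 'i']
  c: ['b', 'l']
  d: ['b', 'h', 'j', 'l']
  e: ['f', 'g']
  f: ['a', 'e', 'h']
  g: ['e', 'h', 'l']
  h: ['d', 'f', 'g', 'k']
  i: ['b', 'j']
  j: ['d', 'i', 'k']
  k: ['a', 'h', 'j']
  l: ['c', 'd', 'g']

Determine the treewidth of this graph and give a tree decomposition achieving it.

Every bag has size at most 4, so the width is 4 − 1 = 3 and tw(G) ≤ 3. For the lower bound: the 4 vertex sets {b,c,i}, {j}, {d}, {g,h,k,l} are disjoint, each induces a connected subgraph, and every pair is joined by at least one edge of G. Contracting each set to a single vertex therefore yields K_{4} as a minor, and since treewidth is minor-monotone, tw(G) ≥ tw(K_{4}) = 3. Hence tw(G) = 3 exactly.

Treewidth 3.
One such decomposition:
Bags: B1 = {b, c, i, j}  B2 = {b, c, d, j}  B3 = {c, d, j, l}  B4 = {d, j, k, l}  B5 = {d, h, k, l}  B6 = {g, h, k, l}  B7 = {a, g, h, k}  B8 = {a, f, g, h}  B9 = {a, e, f, g}
Tree: B1–B2, B2–B3, B3–B4, B4–B5, B5–B6, B6–B7, B7–B8, B8–B9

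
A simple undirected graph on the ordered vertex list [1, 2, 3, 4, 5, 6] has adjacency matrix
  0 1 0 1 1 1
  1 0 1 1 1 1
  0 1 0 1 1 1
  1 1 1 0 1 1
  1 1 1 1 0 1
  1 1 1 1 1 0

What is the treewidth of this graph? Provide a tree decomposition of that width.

Every bag has size at most 5, so the width is 5 − 1 = 4 and tw(G) ≤ 4. For the lower bound, the 5 vertices {1, 2, 4, 5, 6} are pairwise adjacent, and any tree decomposition puts a clique entirely inside one bag — forcing width ≥ 4. Combining the bounds, tw(G) = 4.

Treewidth 4.
One optimal decomposition is:
Bags: B1 = {2, 3, 4, 5, 6}  B2 = {1, 2, 4, 5, 6}
Tree: B1–B2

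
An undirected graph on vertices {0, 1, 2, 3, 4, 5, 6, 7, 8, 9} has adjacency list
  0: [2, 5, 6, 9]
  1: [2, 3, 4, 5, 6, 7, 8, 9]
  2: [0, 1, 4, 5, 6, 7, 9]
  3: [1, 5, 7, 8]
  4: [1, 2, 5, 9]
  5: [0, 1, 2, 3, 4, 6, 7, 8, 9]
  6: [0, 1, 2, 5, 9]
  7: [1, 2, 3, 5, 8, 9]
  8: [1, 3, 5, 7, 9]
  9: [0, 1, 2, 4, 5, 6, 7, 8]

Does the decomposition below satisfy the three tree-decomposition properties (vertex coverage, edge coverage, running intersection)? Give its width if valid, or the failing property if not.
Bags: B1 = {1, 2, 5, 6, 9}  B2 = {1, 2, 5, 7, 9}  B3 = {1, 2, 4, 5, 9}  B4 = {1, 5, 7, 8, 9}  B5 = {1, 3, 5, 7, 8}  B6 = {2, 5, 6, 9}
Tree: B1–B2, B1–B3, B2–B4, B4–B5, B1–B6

No — vertex 0 appears in no bag.

A tree decomposition must satisfy three properties: every vertex lies in some bag; for every edge, both endpoints lie together in some bag; and for every vertex, the bags containing it form a connected subtree. Here vertex 0 appears in no bag, so the decomposition is invalid.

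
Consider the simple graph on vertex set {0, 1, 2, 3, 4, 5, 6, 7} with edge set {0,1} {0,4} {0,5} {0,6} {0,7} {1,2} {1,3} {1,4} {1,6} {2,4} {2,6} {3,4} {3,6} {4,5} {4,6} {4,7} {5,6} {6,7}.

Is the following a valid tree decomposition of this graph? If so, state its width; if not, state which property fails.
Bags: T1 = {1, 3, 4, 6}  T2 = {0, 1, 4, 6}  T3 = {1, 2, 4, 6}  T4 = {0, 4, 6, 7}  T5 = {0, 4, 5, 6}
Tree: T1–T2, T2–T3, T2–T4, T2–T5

Every vertex of G appears in some bag (union = {0, 1, 2, 3, 4, 5, 6, 7}); every edge is covered by a bag; and for each vertex v the set of bags containing v is connected in the bag tree. The decomposition is therefore valid. The largest bag has 4 vertices, so the width is 3.

Yes; width 3.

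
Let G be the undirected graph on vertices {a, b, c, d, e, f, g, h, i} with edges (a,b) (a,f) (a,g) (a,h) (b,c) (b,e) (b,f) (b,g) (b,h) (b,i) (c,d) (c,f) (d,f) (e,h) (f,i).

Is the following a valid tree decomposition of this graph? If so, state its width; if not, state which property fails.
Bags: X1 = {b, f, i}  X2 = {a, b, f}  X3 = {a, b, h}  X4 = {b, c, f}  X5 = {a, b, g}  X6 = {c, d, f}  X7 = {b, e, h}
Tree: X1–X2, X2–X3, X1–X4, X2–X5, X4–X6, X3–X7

Yes; width 2.

Checking the three conditions: (i) the bags cover all of {a, b, c, d, e, f, g, h, i}; (ii) for each edge, some bag contains both endpoints; (iii) the bags containing any fixed vertex form a subtree. All hold, so the decomposition is valid with width 3 − 1 = 2.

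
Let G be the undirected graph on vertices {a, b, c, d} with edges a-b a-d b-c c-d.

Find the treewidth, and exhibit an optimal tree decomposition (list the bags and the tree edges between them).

Treewidth 2.
Bags: B1 = {a, c, d}  B2 = {a, b, c}
Tree: B1–B2

Each bag holds 3 vertices, so the decomposition has width 2, which upper-bounds the treewidth. Since a–d–c–b–a is a cycle in G, G is not acyclic. Forests are exactly the graphs of treewidth ≤ 1, so tw(G) ≥ 2. Hence tw(G) = 2 exactly.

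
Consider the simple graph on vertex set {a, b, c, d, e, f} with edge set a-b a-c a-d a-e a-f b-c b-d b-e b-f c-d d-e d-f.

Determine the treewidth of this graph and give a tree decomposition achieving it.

Treewidth 3.
One optimal decomposition is:
Bags: B1 = {a, b, d, f}  B2 = {a, b, c, d}  B3 = {a, b, d, e}
Tree: B1–B2, B1–B3

The largest bag has 4 vertices, giving width 3; this decomposition certifies tw(G) ≤ 3. Conversely, {a, b, d, e} is a clique of size 4, and the vertices of any clique must share a bag in every tree decomposition; so some bag has ≥ 4 vertices and tw(G) ≥ 3. The upper and lower bounds meet at 3, so that is the treewidth.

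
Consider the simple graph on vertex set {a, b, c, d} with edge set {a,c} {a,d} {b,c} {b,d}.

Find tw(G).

A width-2 tree decomposition is:
Bags: B1 = {a, b, c}  B2 = {a, b, d}
Tree: B1–B2
Every bag has size at most 3, so the width is 3 − 1 = 2 and tw(G) ≤ 2. Since a–c–b–d–a is a cycle in G, G is not acyclic. Forests are exactly the graphs of treewidth ≤ 1, so tw(G) ≥ 2. Therefore the treewidth is 2.

2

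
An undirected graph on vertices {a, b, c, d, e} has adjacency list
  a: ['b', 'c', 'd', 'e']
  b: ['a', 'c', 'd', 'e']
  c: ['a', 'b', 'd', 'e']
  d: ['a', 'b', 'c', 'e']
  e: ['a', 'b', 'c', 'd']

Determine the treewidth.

A width-4 tree decomposition is:
Bags: B1 = {a, b, c, d, e}
Tree: (single bag)
With just one bag of size 5, the width is 5 − 1 = 4, so tw(G) ≤ 4. For the lower bound, the 5 vertices {a, b, c, d, e} are pairwise adjacent, and any tree decomposition puts a clique entirely inside one bag — forcing width ≥ 4. Hence tw(G) = 4 exactly.

4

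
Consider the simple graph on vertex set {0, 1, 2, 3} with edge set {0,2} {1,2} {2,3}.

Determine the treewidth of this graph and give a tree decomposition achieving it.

The largest bag has 2 vertices, giving width 1; this decomposition certifies tw(G) ≤ 1. Any graph with an edge has treewidth ≥ 1, and G has the edge 2–1. Combining the bounds, tw(G) = 1.

Treewidth 1.
One such decomposition:
Bags: B1 = {1, 2}  B2 = {2, 3}  B3 = {0, 2}
Tree: B1–B2, B2–B3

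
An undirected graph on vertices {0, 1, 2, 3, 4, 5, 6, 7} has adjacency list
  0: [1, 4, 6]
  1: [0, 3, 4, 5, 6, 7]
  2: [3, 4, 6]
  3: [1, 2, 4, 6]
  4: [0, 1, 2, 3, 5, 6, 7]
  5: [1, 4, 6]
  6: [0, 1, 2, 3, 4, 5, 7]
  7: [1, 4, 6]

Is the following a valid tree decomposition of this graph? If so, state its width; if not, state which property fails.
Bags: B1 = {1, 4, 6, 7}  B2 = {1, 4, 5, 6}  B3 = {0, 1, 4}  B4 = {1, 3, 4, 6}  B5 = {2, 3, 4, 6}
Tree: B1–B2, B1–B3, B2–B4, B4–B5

A tree decomposition must satisfy three properties: every vertex lies in some bag; for every edge, both endpoints lie together in some bag; and for every vertex, the bags containing it form a connected subtree. Here edge (6,0) lies in no bag, so the decomposition is invalid.

No — edge (6,0) lies in no bag.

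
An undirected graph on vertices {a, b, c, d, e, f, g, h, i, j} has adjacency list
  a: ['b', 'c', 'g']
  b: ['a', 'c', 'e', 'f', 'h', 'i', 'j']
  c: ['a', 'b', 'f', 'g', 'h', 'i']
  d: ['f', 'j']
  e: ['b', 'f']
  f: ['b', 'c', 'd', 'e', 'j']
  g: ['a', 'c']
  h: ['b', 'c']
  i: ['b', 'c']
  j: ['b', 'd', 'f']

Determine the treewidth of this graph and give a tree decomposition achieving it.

Each bag holds 3 vertices, so the decomposition has width 2, which upper-bounds the treewidth. On the other hand G contains the 3-clique {d, f, j}. A clique must lie in a single bag of any decomposition, so no decomposition can have width below 2. The upper and lower bounds meet at 2, so that is the treewidth.

Treewidth 2.
One such decomposition:
Bags: B1 = {b, e, f}  B2 = {b, c, f}  B3 = {a, b, c}  B4 = {b, c, i}  B5 = {a, c, g}  B6 = {b, c, h}  B7 = {b, f, j}  B8 = {d, f, j}
Tree: B1–B2, B2–B3, B3–B4, B3–B5, B2–B6, B2–B7, B7–B8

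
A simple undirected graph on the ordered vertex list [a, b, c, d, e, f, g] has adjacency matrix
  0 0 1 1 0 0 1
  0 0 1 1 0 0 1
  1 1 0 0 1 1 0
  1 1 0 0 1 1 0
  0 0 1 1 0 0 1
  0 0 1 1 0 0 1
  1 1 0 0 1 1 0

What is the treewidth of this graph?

A width-3 tree decomposition is:
Bags: B1 = {c, d, f, g}  B2 = {c, d, e, g}  B3 = {b, c, d, g}  B4 = {a, c, d, g}
Tree: B1–B2, B2–B3, B3–B4
Each bag holds 4 vertices, so the decomposition has width 3, which upper-bounds the treewidth. For the lower bound: the 4 vertex sets {c,f}, {e,g}, {d}, {b} are disjoint, each induces a connected subgraph, and every pair is joined by at least one edge of G. Contracting each set to a single vertex therefore yields K_{4} as a minor, and since treewidth is minor-monotone, tw(G) ≥ tw(K_{4}) = 3. The upper and lower bounds meet at 3, so that is the treewidth.

3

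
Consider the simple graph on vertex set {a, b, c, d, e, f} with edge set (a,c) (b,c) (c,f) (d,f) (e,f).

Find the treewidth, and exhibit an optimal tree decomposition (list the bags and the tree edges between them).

Treewidth 1.
Bags: B1 = {c, f}  B2 = {d, f}  B3 = {a, c}  B4 = {b, c}  B5 = {e, f}
Tree: B1–B2, B1–B3, B1–B4, B2–B5

Every bag has size at most 2, so the width is 2 − 1 = 1 and tw(G) ≤ 1. Since G has at least one edge (e.g. f–c), it is not an edgeless graph, so tw(G) ≥ 1. Therefore the treewidth is 1.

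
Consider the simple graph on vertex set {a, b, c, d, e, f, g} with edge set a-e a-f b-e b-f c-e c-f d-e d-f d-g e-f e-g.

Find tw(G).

A width-2 tree decomposition is:
Bags: B1 = {a, e, f}  B2 = {b, e, f}  B3 = {d, e, f}  B4 = {d, e, g}  B5 = {c, e, f}
Tree: B1–B2, B1–B3, B3–B4, B3–B5
Each bag holds 3 vertices, so the decomposition has width 2, which upper-bounds the treewidth. For the lower bound, the 3 vertices {d, e, g} are pairwise adjacent, and any tree decomposition puts a clique entirely inside one bag — forcing width ≥ 2. Combining the bounds, tw(G) = 2.

2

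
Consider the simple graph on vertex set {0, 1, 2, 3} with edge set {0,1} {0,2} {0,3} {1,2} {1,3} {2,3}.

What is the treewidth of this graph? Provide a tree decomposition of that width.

Treewidth 3.
Bags: B1 = {0, 1, 2, 3}
Tree: (single bag)

A single bag containing all 4 vertices is trivially a valid decomposition of width 3. On the other hand G contains the 4-clique {0, 1, 2, 3}. A clique must lie in a single bag of any decomposition, so no decomposition can have width below 3. Hence tw(G) = 3 exactly.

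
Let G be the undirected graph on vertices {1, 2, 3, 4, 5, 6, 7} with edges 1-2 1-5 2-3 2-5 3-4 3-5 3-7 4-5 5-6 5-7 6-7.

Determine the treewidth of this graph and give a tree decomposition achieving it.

Treewidth 2.
One optimal decomposition is:
Bags: B1 = {3, 5, 7}  B2 = {2, 3, 5}  B3 = {3, 4, 5}  B4 = {5, 6, 7}  B5 = {1, 2, 5}
Tree: B1–B2, B1–B3, B1–B4, B2–B5

The largest bag has 3 vertices, giving width 2; this decomposition certifies tw(G) ≤ 2. Conversely, {1, 2, 5} is a clique of size 3, and the vertices of any clique must share a bag in every tree decomposition; so some bag has ≥ 3 vertices and tw(G) ≥ 2. Therefore the treewidth is 2.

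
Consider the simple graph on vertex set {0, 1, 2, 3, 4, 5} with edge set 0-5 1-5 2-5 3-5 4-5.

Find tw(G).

1

A width-1 tree decomposition is:
Bags: B1 = {3, 5}  B2 = {1, 5}  B3 = {2, 5}  B4 = {0, 5}  B5 = {4, 5}
Tree: B1–B2, B2–B3, B3–B4, B4–B5
Each bag holds 2 vertices, so the decomposition has width 1, which upper-bounds the treewidth. Any graph with an edge has treewidth ≥ 1, and G has the edge 3–5. Hence tw(G) = 1 exactly.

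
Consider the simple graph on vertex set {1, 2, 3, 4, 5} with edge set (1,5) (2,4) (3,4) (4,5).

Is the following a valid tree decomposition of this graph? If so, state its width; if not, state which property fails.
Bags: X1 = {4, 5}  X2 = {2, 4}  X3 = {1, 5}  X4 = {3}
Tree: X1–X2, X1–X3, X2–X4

No — edge (4,3) lies in no bag.

A tree decomposition must satisfy three properties: every vertex lies in some bag; for every edge, both endpoints lie together in some bag; and for every vertex, the bags containing it form a connected subtree. Here edge (4,3) lies in no bag, so the decomposition is invalid.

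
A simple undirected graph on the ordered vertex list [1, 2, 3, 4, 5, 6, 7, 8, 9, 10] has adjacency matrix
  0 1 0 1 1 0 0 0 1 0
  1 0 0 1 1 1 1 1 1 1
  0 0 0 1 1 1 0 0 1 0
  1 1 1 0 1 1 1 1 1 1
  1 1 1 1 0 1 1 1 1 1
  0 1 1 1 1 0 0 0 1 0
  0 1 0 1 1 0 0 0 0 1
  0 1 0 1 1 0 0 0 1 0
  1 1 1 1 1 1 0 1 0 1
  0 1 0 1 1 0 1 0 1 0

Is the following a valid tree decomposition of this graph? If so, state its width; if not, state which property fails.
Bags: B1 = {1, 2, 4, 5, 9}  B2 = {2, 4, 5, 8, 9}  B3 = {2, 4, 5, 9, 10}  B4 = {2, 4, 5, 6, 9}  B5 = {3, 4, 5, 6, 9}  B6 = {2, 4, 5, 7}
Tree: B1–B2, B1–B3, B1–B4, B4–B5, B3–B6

No — edge (10,7) lies in no bag.

A tree decomposition must satisfy three properties: every vertex lies in some bag; for every edge, both endpoints lie together in some bag; and for every vertex, the bags containing it form a connected subtree. Here edge (10,7) lies in no bag, so the decomposition is invalid.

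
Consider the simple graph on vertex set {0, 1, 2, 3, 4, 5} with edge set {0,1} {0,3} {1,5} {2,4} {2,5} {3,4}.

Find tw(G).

2

A width-2 tree decomposition is:
Bags: B1 = {0, 3, 4}  B2 = {0, 2, 4}  B3 = {0, 2, 5}  B4 = {0, 1, 5}
Tree: B1–B2, B2–B3, B3–B4
The largest bag has 3 vertices, giving width 2; this decomposition certifies tw(G) ≤ 2. Since 0–3–4–2–5–1–0 is a cycle in G, G is not acyclic. Forests are exactly the graphs of treewidth ≤ 1, so tw(G) ≥ 2. Therefore the treewidth is 2.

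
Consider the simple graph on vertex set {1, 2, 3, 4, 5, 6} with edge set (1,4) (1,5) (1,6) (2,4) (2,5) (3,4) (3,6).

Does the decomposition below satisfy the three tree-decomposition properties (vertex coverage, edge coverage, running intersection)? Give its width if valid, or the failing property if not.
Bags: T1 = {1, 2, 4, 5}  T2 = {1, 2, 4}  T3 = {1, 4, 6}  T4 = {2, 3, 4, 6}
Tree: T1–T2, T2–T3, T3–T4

A tree decomposition must satisfy three properties: every vertex lies in some bag; for every edge, both endpoints lie together in some bag; and for every vertex, the bags containing it form a connected subtree. Here bags containing vertex 2 are not connected in the tree, so the decomposition is invalid.

No — bags containing vertex 2 are not connected in the tree.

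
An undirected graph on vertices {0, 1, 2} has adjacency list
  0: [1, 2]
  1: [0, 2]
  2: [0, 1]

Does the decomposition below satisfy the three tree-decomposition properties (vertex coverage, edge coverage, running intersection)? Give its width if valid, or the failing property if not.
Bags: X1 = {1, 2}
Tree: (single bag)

A tree decomposition must satisfy three properties: every vertex lies in some bag; for every edge, both endpoints lie together in some bag; and for every vertex, the bags containing it form a connected subtree. Here vertex 0 appears in no bag, so the decomposition is invalid.

No — vertex 0 appears in no bag.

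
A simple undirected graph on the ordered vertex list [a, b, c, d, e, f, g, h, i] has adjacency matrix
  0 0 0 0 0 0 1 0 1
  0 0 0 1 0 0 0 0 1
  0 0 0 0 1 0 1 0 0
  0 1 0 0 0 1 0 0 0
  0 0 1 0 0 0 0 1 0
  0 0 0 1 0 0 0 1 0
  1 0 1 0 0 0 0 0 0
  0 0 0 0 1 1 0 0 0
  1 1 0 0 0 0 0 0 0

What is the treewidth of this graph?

A width-2 tree decomposition is:
Bags: B1 = {b, d, i}  B2 = {a, d, i}  B3 = {a, d, g}  B4 = {c, d, g}  B5 = {c, d, e}  B6 = {d, e, h}  B7 = {d, f, h}
Tree: B1–B2, B2–B3, B3–B4, B4–B5, B5–B6, B6–B7
Every bag has size at most 3, so the width is 3 − 1 = 2 and tw(G) ≤ 2. Since d–b–i–a–g–c–e–h–f–d is a cycle in G, G is not acyclic. Forests are exactly the graphs of treewidth ≤ 1, so tw(G) ≥ 2. Hence tw(G) = 2 exactly.

2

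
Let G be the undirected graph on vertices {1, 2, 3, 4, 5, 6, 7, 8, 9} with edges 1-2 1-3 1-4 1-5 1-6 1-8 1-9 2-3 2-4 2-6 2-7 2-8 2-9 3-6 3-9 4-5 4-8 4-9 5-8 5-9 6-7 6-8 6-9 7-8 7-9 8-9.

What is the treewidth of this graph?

4

A width-4 tree decomposition is:
Bags: B1 = {1, 2, 3, 6, 9}  B2 = {1, 2, 6, 8, 9}  B3 = {1, 2, 4, 8, 9}  B4 = {1, 4, 5, 8, 9}  B5 = {2, 6, 7, 8, 9}
Tree: B1–B2, B2–B3, B3–B4, B2–B5
Every bag has size at most 5, so the width is 5 − 1 = 4 and tw(G) ≤ 4. On the other hand G contains the 5-clique {1, 2, 4, 8, 9}. A clique must lie in a single bag of any decomposition, so no decomposition can have width below 4. Combining the bounds, tw(G) = 4.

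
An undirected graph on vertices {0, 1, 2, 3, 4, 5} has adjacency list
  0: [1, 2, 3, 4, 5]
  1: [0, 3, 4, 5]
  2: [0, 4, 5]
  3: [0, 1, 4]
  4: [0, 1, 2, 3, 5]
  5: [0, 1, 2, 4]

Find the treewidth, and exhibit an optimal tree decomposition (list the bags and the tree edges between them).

Each bag holds 4 vertices, so the decomposition has width 3, which upper-bounds the treewidth. On the other hand G contains the 4-clique {0, 1, 3, 4}. A clique must lie in a single bag of any decomposition, so no decomposition can have width below 3. The upper and lower bounds meet at 3, so that is the treewidth.

Treewidth 3.
One such decomposition:
Bags: B1 = {0, 1, 4, 5}  B2 = {0, 2, 4, 5}  B3 = {0, 1, 3, 4}
Tree: B1–B2, B1–B3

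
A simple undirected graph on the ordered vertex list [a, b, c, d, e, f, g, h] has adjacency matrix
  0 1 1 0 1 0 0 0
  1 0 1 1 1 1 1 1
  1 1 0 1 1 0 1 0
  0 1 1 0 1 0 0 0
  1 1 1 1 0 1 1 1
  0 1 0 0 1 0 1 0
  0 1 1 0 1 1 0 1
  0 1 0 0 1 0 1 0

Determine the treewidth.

A width-3 tree decomposition is:
Bags: B1 = {b, c, e, g}  B2 = {b, e, f, g}  B3 = {b, c, d, e}  B4 = {b, e, g, h}  B5 = {a, b, c, e}
Tree: B1–B2, B1–B3, B2–B4, B3–B5
Each bag holds 4 vertices, so the decomposition has width 3, which upper-bounds the treewidth. On the other hand G contains the 4-clique {b, c, d, e}. A clique must lie in a single bag of any decomposition, so no decomposition can have width below 3. Therefore the treewidth is 3.

3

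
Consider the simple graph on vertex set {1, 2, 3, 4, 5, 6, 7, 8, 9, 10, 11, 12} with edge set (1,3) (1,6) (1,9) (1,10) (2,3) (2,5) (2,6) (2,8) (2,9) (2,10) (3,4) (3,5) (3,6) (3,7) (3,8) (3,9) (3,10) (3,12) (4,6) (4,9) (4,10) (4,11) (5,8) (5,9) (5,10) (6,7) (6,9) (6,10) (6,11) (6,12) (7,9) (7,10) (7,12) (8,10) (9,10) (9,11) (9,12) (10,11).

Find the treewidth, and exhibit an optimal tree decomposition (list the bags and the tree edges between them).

Every bag has size at most 5, so the width is 5 − 1 = 4 and tw(G) ≤ 4. Conversely, {4, 6, 9, 10, 11} is a clique of size 5, and the vertices of any clique must share a bag in every tree decomposition; so some bag has ≥ 5 vertices and tw(G) ≥ 4. Combining the bounds, tw(G) = 4.

Treewidth 4.
One such decomposition:
Bags: B1 = {3, 4, 6, 9, 10}  B2 = {3, 6, 7, 9, 10}  B3 = {2, 3, 6, 9, 10}  B4 = {2, 3, 5, 9, 10}  B5 = {4, 6, 9, 10, 11}  B6 = {2, 3, 5, 8, 10}  B7 = {3, 6, 7, 9, 12}  B8 = {1, 3, 6, 9, 10}
Tree: B1–B2, B1–B3, B3–B4, B1–B5, B4–B6, B2–B7, B2–B8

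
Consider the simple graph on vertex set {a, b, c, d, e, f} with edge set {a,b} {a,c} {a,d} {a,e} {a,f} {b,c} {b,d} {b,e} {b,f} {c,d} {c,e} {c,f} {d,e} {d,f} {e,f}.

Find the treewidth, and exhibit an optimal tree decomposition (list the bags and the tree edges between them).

Treewidth 5.
One optimal decomposition is:
Bags: B1 = {a, b, c, d, e, f}
Tree: (single bag)

With just one bag of size 6, the width is 6 − 1 = 5, so tw(G) ≤ 5. On the other hand G contains the 6-clique {a, b, c, d, e, f}. A clique must lie in a single bag of any decomposition, so no decomposition can have width below 5. Combining the bounds, tw(G) = 5.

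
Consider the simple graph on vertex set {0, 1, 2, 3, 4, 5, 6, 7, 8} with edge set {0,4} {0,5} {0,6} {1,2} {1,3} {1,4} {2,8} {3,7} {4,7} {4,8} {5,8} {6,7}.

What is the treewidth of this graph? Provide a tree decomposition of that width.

Every bag has size at most 4, so the width is 4 − 1 = 3 and tw(G) ≤ 3. For the lower bound: the 4 vertex sets {3,6,7}, {1}, {4}, {0,2,5,8} are disjoint, each induces a connected subgraph, and every pair is joined by at least one edge of G. Contracting each set to a single vertex therefore yields K_{4} as a minor, and since treewidth is minor-monotone, tw(G) ≥ tw(K_{4}) = 3. The upper and lower bounds meet at 3, so that is the treewidth.

Treewidth 3.
One such decomposition:
Bags: B1 = {1, 3, 6, 7}  B2 = {1, 4, 6, 7}  B3 = {0, 1, 4, 6}  B4 = {0, 1, 2, 4}  B5 = {0, 2, 4, 8}  B6 = {0, 2, 5, 8}
Tree: B1–B2, B2–B3, B3–B4, B4–B5, B5–B6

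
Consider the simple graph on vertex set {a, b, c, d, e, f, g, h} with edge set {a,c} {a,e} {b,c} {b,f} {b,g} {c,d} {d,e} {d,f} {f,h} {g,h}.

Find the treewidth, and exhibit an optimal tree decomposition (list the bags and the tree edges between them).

Every bag has size at most 3, so the width is 3 − 1 = 2 and tw(G) ≤ 2. The edges h–g–b–f–h form a cycle, so G is not a tree and its treewidth is at least 2. Therefore the treewidth is 2.

Treewidth 2.
One optimal decomposition is:
Bags: B1 = {f, g, h}  B2 = {b, f, g}  B3 = {b, d, f}  B4 = {b, c, d}  B5 = {c, d, e}  B6 = {a, c, e}
Tree: B1–B2, B2–B3, B3–B4, B4–B5, B5–B6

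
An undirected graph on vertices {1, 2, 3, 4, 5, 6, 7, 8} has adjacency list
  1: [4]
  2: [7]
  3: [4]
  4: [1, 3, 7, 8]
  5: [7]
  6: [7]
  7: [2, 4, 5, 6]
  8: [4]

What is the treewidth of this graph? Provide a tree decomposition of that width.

Treewidth 1.
Bags: B1 = {4, 7}  B2 = {5, 7}  B3 = {1, 4}  B4 = {4, 8}  B5 = {6, 7}  B6 = {2, 7}  B7 = {3, 4}
Tree: B1–B2, B1–B3, B1–B4, B1–B5, B5–B6, B3–B7

Every bag has size at most 2, so the width is 2 − 1 = 1 and tw(G) ≤ 1. Since G has at least one edge (e.g. 7–4), it is not an edgeless graph, so tw(G) ≥ 1. Therefore the treewidth is 1.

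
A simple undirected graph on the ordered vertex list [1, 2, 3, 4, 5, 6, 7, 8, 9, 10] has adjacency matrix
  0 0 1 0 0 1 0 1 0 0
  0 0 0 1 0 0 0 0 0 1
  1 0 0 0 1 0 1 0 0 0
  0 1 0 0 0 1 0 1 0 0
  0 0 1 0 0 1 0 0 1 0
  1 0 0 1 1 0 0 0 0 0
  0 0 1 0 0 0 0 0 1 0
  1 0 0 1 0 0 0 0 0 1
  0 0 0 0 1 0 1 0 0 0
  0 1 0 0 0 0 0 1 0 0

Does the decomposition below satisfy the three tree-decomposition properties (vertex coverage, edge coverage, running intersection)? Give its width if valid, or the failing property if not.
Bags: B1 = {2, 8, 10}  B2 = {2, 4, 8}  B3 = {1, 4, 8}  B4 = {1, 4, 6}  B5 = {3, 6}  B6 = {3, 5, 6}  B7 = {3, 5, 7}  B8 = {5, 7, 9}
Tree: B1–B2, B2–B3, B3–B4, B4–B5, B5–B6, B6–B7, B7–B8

A tree decomposition must satisfy three properties: every vertex lies in some bag; for every edge, both endpoints lie together in some bag; and for every vertex, the bags containing it form a connected subtree. Here edge (1,3) lies in no bag, so the decomposition is invalid.

No — edge (1,3) lies in no bag.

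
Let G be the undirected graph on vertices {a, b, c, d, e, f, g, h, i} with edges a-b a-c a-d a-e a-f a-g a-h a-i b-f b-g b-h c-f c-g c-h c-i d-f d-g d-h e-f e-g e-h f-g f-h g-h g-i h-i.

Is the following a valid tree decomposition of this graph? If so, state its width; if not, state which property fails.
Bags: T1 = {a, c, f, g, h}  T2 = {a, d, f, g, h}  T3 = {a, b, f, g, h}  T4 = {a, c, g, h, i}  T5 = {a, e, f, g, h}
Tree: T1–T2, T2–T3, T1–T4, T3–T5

Yes; width 4.

Checking the three conditions: (i) the bags cover all of {a, b, c, d, e, f, g, h, i}; (ii) for each edge, some bag contains both endpoints; (iii) the bags containing any fixed vertex form a subtree. All hold, so the decomposition is valid with width 5 − 1 = 4.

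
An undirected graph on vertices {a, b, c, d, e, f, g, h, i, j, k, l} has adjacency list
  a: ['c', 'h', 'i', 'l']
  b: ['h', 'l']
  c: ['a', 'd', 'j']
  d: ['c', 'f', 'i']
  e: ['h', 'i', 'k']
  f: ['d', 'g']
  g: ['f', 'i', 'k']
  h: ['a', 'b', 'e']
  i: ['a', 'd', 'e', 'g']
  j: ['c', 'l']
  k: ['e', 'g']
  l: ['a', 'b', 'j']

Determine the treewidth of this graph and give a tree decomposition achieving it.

The largest bag has 4 vertices, giving width 3; this decomposition certifies tw(G) ≤ 3. For the lower bound: the 4 vertex sets {f,g,k}, {d}, {i}, {a,c,e,h} are disjoint, each induces a connected subgraph, and every pair is joined by at least one edge of G. Contracting each set to a single vertex therefore yields K_{4} as a minor, and since treewidth is minor-monotone, tw(G) ≥ tw(K_{4}) = 3. The upper and lower bounds meet at 3, so that is the treewidth.

Treewidth 3.
One such decomposition:
Bags: B1 = {d, f, g, k}  B2 = {d, g, i, k}  B3 = {d, e, i, k}  B4 = {c, d, e, i}  B5 = {a, c, e, i}  B6 = {a, c, e, h}  B7 = {a, c, h, j}  B8 = {a, h, j, l}  B9 = {b, h, j, l}
Tree: B1–B2, B2–B3, B3–B4, B4–B5, B5–B6, B6–B7, B7–B8, B8–B9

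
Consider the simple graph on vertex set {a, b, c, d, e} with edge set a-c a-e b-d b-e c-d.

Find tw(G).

A width-2 tree decomposition is:
Bags: B1 = {a, c, e}  B2 = {b, c, e}  B3 = {b, c, d}
Tree: B1–B2, B2–B3
Each bag holds 3 vertices, so the decomposition has width 2, which upper-bounds the treewidth. The edges c–a–e–b–d–c form a cycle, so G is not a tree and its treewidth is at least 2. Hence tw(G) = 2 exactly.

2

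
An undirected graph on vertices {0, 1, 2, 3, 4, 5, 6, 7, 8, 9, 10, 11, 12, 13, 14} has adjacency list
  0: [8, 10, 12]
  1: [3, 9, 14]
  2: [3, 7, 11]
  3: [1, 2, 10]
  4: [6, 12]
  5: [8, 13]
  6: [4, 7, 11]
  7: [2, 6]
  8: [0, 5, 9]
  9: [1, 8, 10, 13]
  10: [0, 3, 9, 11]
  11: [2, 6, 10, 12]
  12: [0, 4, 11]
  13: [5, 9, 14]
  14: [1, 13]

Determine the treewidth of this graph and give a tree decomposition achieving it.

Treewidth 3.
Bags: B1 = {5, 8, 13, 14}  B2 = {8, 9, 13, 14}  B3 = {1, 8, 9, 14}  B4 = {0, 1, 8, 9}  B5 = {0, 1, 9, 10}  B6 = {0, 1, 3, 10}  B7 = {0, 3, 10, 12}  B8 = {3, 10, 11, 12}  B9 = {2, 3, 11, 12}  B10 = {2, 4, 11, 12}  B11 = {2, 4, 6, 11}  B12 = {2, 4, 6, 7}
Tree: B1–B2, B2–B3, B3–B4, B4–B5, B5–B6, B6–B7, B7–B8, B8–B9, B9–B10, B10–B11, B11–B12

Each bag holds 4 vertices, so the decomposition has width 3, which upper-bounds the treewidth. For the lower bound: the 4 vertex sets {5,13,14}, {8}, {9}, {0,1,3,10} are disjoint, each induces a connected subgraph, and every pair is joined by at least one edge of G. Contracting each set to a single vertex therefore yields K_{4} as a minor, and since treewidth is minor-monotone, tw(G) ≥ tw(K_{4}) = 3. The upper and lower bounds meet at 3, so that is the treewidth.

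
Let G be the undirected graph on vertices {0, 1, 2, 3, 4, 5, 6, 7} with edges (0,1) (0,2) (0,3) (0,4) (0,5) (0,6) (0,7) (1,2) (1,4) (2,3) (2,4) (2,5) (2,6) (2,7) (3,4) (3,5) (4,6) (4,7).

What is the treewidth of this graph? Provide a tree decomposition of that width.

Every bag has size at most 4, so the width is 4 − 1 = 3 and tw(G) ≤ 3. On the other hand G contains the 4-clique {0, 1, 2, 4}. A clique must lie in a single bag of any decomposition, so no decomposition can have width below 3. Combining the bounds, tw(G) = 3.

Treewidth 3.
Bags: B1 = {0, 2, 3, 4}  B2 = {0, 2, 4, 7}  B3 = {0, 1, 2, 4}  B4 = {0, 2, 3, 5}  B5 = {0, 2, 4, 6}
Tree: B1–B2, B1–B3, B1–B4, B2–B5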